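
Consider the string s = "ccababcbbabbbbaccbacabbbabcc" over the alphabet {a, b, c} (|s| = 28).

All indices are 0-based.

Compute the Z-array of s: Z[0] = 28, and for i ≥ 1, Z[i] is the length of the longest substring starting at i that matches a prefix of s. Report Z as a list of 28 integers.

Z[0]=28
i=1: i≥r, start 0; Z[1]=1 grow→box=[1,2)
i=2: i≥r, start 0; Z[2]=0
i=3: i≥r, start 0; Z[3]=0
i=4: i≥r, start 0; Z[4]=0
i=5: i≥r, start 0; Z[5]=0
i=6: i≥r, start 0; Z[6]=1 grow→box=[6,7)
i=7: i≥r, start 0; Z[7]=0
i=8: i≥r, start 0; Z[8]=0
i=9: i≥r, start 0; Z[9]=0
i=10: i≥r, start 0; Z[10]=0
i=11: i≥r, start 0; Z[11]=0
i=12: i≥r, start 0; Z[12]=0
i=13: i≥r, start 0; Z[13]=0
i=14: i≥r, start 0; Z[14]=0
i=15: i≥r, start 0; Z[15]=2 grow→box=[15,17)
i=16: min(r-i=1, Z[1]=1)=1; Z[16]=1
i=17: i≥r, start 0; Z[17]=0
i=18: i≥r, start 0; Z[18]=0
i=19: i≥r, start 0; Z[19]=1 grow→box=[19,20)
i=20: i≥r, start 0; Z[20]=0
i=21: i≥r, start 0; Z[21]=0
i=22: i≥r, start 0; Z[22]=0
i=23: i≥r, start 0; Z[23]=0
i=24: i≥r, start 0; Z[24]=0
i=25: i≥r, start 0; Z[25]=0
i=26: i≥r, start 0; Z[26]=2 grow→box=[26,28)
i=27: min(r-i=1, Z[1]=1)=1; Z[27]=1

[28, 1, 0, 0, 0, 0, 1, 0, 0, 0, 0, 0, 0, 0, 0, 2, 1, 0, 0, 1, 0, 0, 0, 0, 0, 0, 2, 1]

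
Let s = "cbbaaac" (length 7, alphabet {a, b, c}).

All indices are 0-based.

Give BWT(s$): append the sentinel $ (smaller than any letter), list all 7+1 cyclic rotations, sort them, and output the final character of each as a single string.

cbaabca$

rank  rotation  last
    0  $cbbaaac  c
    1  aaac$cbb  b
    2  aac$cbba  a
    3  ac$cbbaa  a
    4  baaac$cb  b
    5  bbaaac$c  c
    6  c$cbbaaa  a
    7  cbbaaac$  $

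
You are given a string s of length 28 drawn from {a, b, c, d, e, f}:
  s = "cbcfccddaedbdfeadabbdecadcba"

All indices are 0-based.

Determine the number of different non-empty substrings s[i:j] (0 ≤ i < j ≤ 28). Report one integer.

380

sorted suffixes:
  #0 SA[0]=27  'a'
  #1 SA[1]=17  'abbdecadcba'
  #2 SA[2]=15  'adabbdecadcba'
  #3 SA[3]=23  'adcba'
  #4 SA[4]=8  'aedbdfeadabbdecadcba'
  #5 SA[5]=26  'ba'
  #6 SA[6]=18  'bbdecadcba'
  #7 SA[7]=1  'bcfccddaedbdfeadabbdecadcba'
  #8 SA[8]=19  'bdecadcba'
  #9 SA[9]=11  'bdfeadabbdecadcba'
  #10 SA[10]=22  'cadcba'
  #11 SA[11]=25  'cba'
  #12 SA[12]=0  'cbcfccddaedbdfeadabbdecadcba'
  #13 SA[13]=4  'ccddaedbdfeadabbdecadcba'
  #14 SA[14]=5  'cddaedbdfeadabbdecadcba'
  #15 SA[15]=2  'cfccddaedbdfeadabbdecadcba'
  #16 SA[16]=16  'dabbdecadcba'
  #17 SA[17]=7  'daedbdfeadabbdecadcba'
  #18 SA[18]=10  'dbdfeadabbdecadcba'
  #19 SA[19]=24  'dcba'
  #20 SA[20]=6  'ddaedbdfeadabbdecadcba'
  #21 SA[21]=20  'decadcba'
  #22 SA[22]=12  'dfeadabbdecadcba'
  #23 SA[23]=14  'eadabbdecadcba'
  #24 SA[24]=21  'ecadcba'
  #25 SA[25]=9  'edbdfeadabbdecadcba'
  #26 SA[26]=3  'fccddaedbdfeadabbdecadcba'
  #27 SA[27]=13  'feadabbdecadcba'

SA = [27, 17, 15, 23, 8, 26, 18, 1, 19, 11, 22, 25, 0, 4, 5, 2, 16, 7, 10, 24, 6, 20, 12, 14, 21, 9, 3, 13]
[i] adj suffixes → lcp
  [1] 27/17 → 1 ('a')
  [2] 17/15 → 1 ('a')
  [3] 15/23 → 2 ('ad')
  [4] 23/8 → 1 ('a')
  [5] 8/26 → 0 ('')
  [6] 26/18 → 1 ('b')
  [7] 18/1 → 1 ('b')
  [8] 1/19 → 1 ('b')
  [9] 19/11 → 2 ('bd')
  [10] 11/22 → 0 ('')
  [11] 22/25 → 1 ('c')
  [12] 25/0 → 2 ('cb')
  [13] 0/4 → 1 ('c')
  [14] 4/5 → 1 ('c')
  [15] 5/2 → 1 ('c')
  [16] 2/16 → 0 ('')
  [17] 16/7 → 2 ('da')
  [18] 7/10 → 1 ('d')
  [19] 10/24 → 1 ('d')
  [20] 24/6 → 1 ('d')
  [21] 6/20 → 1 ('d')
  [22] 20/12 → 1 ('d')
  [23] 12/14 → 0 ('')
  [24] 14/21 → 1 ('e')
  [25] 21/9 → 1 ('e')
  [26] 9/3 → 0 ('')
  [27] 3/13 → 1 ('f')

n(n+1)/2 = 28·29/2 = 406
Σ LCP = 0 + 1 + 1 + 2 + 1 + 0 + 1 + 1 + 1 + 2 + 0 + 1 + 2 + 1 + 1 + 1 + 0 + 2 + 1 + 1 + 1 + 1 + 1 + 0 + 1 + 1 + 0 + 1 = 26
distinct = 406 − 26 = 380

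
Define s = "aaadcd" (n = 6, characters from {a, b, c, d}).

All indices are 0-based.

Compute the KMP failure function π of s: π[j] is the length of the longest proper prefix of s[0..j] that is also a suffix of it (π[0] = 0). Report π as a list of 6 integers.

π[0] = 0
j=1 s[j]='a': π[1]=1 (border 'a')
j=2 s[j]='a': π[2]=2 (border 'aa')
j=3 s[j]='d': k: 2→1→0; π[3]=0 (border '')
j=4 s[j]='c': π[4]=0 (border '')
j=5 s[j]='d': π[5]=0 (border '')

[0, 1, 2, 0, 0, 0]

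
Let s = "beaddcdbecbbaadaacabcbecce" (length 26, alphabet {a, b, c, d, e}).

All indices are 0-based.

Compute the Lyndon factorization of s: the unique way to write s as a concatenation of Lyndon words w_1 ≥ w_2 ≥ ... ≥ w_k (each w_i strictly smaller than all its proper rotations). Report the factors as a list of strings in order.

["be", "addcdbecbb", "aad", "aacabcbecce"]

emit factor 1: 'be' (i=0, period=2)
emit factor 2: 'addcdbecbb' (i=2, period=10)
emit factor 3: 'aad' (i=12, period=3)
emit factor 4: 'aacabcbecce' (i=15, period=11)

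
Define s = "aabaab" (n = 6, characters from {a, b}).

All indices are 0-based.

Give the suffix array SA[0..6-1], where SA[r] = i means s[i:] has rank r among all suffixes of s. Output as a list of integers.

[3, 0, 4, 1, 5, 2]

sorted suffixes:
  #0 SA[0]=3  'aab'
  #1 SA[1]=0  'aabaab'
  #2 SA[2]=4  'ab'
  #3 SA[3]=1  'abaab'
  #4 SA[4]=5  'b'
  #5 SA[5]=2  'baab'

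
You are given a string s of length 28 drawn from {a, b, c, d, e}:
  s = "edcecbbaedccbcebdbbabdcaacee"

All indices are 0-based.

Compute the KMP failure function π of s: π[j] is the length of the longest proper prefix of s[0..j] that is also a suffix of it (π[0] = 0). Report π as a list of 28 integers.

π[0] = 0
j=1 s[j]='d': π[1]=0 (border '')
j=2 s[j]='c': π[2]=0 (border '')
j=3 s[j]='e': π[3]=1 (border 'e')
j=4 s[j]='c': k: 1→0; π[4]=0 (border '')
j=5 s[j]='b': π[5]=0 (border '')
j=6 s[j]='b': π[6]=0 (border '')
j=7 s[j]='a': π[7]=0 (border '')
j=8 s[j]='e': π[8]=1 (border 'e')
j=9 s[j]='d': π[9]=2 (border 'ed')
j=10 s[j]='c': π[10]=3 (border 'edc')
j=11 s[j]='c': k: 3→0; π[11]=0 (border '')
j=12 s[j]='b': π[12]=0 (border '')
j=13 s[j]='c': π[13]=0 (border '')
j=14 s[j]='e': π[14]=1 (border 'e')
j=15 s[j]='b': k: 1→0; π[15]=0 (border '')
j=16 s[j]='d': π[16]=0 (border '')
j=17 s[j]='b': π[17]=0 (border '')
j=18 s[j]='b': π[18]=0 (border '')
j=19 s[j]='a': π[19]=0 (border '')
j=20 s[j]='b': π[20]=0 (border '')
j=21 s[j]='d': π[21]=0 (border '')
j=22 s[j]='c': π[22]=0 (border '')
j=23 s[j]='a': π[23]=0 (border '')
j=24 s[j]='a': π[24]=0 (border '')
j=25 s[j]='c': π[25]=0 (border '')
j=26 s[j]='e': π[26]=1 (border 'e')
j=27 s[j]='e': k: 1→0; π[27]=1 (border 'e')

[0, 0, 0, 1, 0, 0, 0, 0, 1, 2, 3, 0, 0, 0, 1, 0, 0, 0, 0, 0, 0, 0, 0, 0, 0, 0, 1, 1]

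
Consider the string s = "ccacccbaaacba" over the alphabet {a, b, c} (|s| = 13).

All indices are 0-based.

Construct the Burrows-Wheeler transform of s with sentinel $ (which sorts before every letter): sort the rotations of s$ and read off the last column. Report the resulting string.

rank  rotation        last
    0  $ccacccbaaacba  a
    1  a$ccacccbaaacb  b
    2  aaacba$ccacccb  b
    3  aacba$ccacccba  a
    4  acba$ccacccbaa  a
    5  acccbaaacba$cc  c
    6  ba$ccacccbaaac  c
    7  baaacba$ccaccc  c
    8  cacccbaaacba$c  c
    9  cba$ccacccbaaa  a
   10  cbaaacba$ccacc  c
   11  ccacccbaaacba$  $
   12  ccbaaacba$ccac  c
   13  cccbaaacba$cca  a

abbaaccccac$ca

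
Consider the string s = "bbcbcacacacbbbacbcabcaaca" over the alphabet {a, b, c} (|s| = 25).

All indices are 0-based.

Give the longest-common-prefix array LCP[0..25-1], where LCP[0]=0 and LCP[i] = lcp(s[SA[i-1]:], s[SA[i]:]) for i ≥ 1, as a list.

[0, 1, 1, 1, 3, 4, 2, 3, 0, 1, 2, 2, 1, 3, 3, 2, 0, 2, 2, 2, 5, 3, 1, 2, 4]

sorted suffixes:
  #0 SA[0]=24  'a'
  #1 SA[1]=21  'aaca'
  #2 SA[2]=18  'abcaaca'
  #3 SA[3]=22  'aca'
  #4 SA[4]=5  'acacacbbbacbcabcaaca'
  #5 SA[5]=7  'acacbbbacbcabcaaca'
  #6 SA[6]=9  'acbbbacbcabcaaca'
  #7 SA[7]=14  'acbcabcaaca'
  #8 SA[8]=13  'bacbcabcaaca'
  #9 SA[9]=12  'bbacbcabcaaca'
  #10 SA[10]=11  'bbbacbcabcaaca'
  #11 SA[11]=0  'bbcbcacacacbbbacbcabcaaca'
  #12 SA[12]=19  'bcaaca'
  #13 SA[13]=16  'bcabcaaca'
  #14 SA[14]=3  'bcacacacbbbacbcabcaaca'
  #15 SA[15]=1  'bcbcacacacbbbacbcabcaaca'
  #16 SA[16]=23  'ca'
  #17 SA[17]=20  'caaca'
  #18 SA[18]=17  'cabcaaca'
  #19 SA[19]=4  'cacacacbbbacbcabcaaca'
  #20 SA[20]=6  'cacacbbbacbcabcaaca'
  #21 SA[21]=8  'cacbbbacbcabcaaca'
  #22 SA[22]=10  'cbbbacbcabcaaca'
  #23 SA[23]=15  'cbcabcaaca'
  #24 SA[24]=2  'cbcacacacbbbacbcabcaaca'

SA = [24, 21, 18, 22, 5, 7, 9, 14, 13, 12, 11, 0, 19, 16, 3, 1, 23, 20, 17, 4, 6, 8, 10, 15, 2]
rank  pair      lcp
   1  s[24:],s[21:]  1  'a'
   2  s[21:],s[18:]  1  'a'
   3  s[18:],s[22:]  1  'a'
   4  s[22:],s[5:]  3  'aca'
   5  s[5:],s[7:]  4  'acac'
   6  s[7:],s[9:]  2  'ac'
   7  s[9:],s[14:]  3  'acb'
   8  s[14:],s[13:]  0  ''
   9  s[13:],s[12:]  1  'b'
  10  s[12:],s[11:]  2  'bb'
  11  s[11:],s[0:]  2  'bb'
  12  s[0:],s[19:]  1  'b'
  13  s[19:],s[16:]  3  'bca'
  14  s[16:],s[3:]  3  'bca'
  15  s[3:],s[1:]  2  'bc'
  16  s[1:],s[23:]  0  ''
  17  s[23:],s[20:]  2  'ca'
  18  s[20:],s[17:]  2  'ca'
  19  s[17:],s[4:]  2  'ca'
  20  s[4:],s[6:]  5  'cacac'
  21  s[6:],s[8:]  3  'cac'
  22  s[8:],s[10:]  1  'c'
  23  s[10:],s[15:]  2  'cb'
  24  s[15:],s[2:]  4  'cbca'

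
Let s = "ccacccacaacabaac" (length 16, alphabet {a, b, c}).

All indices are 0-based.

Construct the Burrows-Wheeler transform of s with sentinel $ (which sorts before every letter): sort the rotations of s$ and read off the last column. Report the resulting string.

cbccacacaaaaccc$a

rank  rotation           last
    0  $ccacccacaacabaac  c
    1  aac$ccacccacaacab  b
    2  aacabaac$ccacccac  c
    3  abaac$ccacccacaac  c
    4  ac$ccacccacaacaba  a
    5  acaacabaac$ccaccc  c
    6  acabaac$ccacccaca  a
    7  acccacaacabaac$cc  c
    8  baac$ccacccacaaca  a
    9  c$ccacccacaacabaa  a
   10  caacabaac$ccaccca  a
   11  cabaac$ccacccacaa  a
   12  cacaacabaac$ccacc  c
   13  cacccacaacabaac$c  c
   14  ccacaacabaac$ccac  c
   15  ccacccacaacabaac$  $
   16  cccacaacabaac$cca  a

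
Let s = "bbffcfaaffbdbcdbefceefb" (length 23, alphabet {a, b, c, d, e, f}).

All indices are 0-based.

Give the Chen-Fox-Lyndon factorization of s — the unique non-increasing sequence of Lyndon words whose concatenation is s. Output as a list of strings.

emit factor 1: 'bbffcf' (i=0, period=6)
emit factor 2: 'aaffbdbcdbefceefb' (i=6, period=17)

["bbffcf", "aaffbdbcdbefceefb"]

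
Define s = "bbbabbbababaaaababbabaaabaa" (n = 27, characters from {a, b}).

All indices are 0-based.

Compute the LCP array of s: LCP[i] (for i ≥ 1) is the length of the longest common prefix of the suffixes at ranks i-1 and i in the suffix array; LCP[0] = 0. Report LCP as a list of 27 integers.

[0, 1, 2, 3, 5, 2, 4, 1, 4, 5, 3, 4, 2, 3, 0, 3, 4, 2, 6, 4, 3, 4, 1, 5, 4, 2, 5]

sorted suffixes:
  #0 SA[0]=26  'a'
  #1 SA[1]=25  'aa'
  #2 SA[2]=11  'aaaababbabaaabaa'
  #3 SA[3]=21  'aaabaa'
  #4 SA[4]=12  'aaababbabaaabaa'
  #5 SA[5]=22  'aabaa'
  #6 SA[6]=13  'aababbabaaabaa'
  #7 SA[7]=23  'abaa'
  #8 SA[8]=9  'abaaaababbabaaabaa'
  #9 SA[9]=19  'abaaabaa'
  #10 SA[10]=7  'ababaaaababbabaaabaa'
  #11 SA[11]=14  'ababbabaaabaa'
  #12 SA[12]=16  'abbabaaabaa'
  #13 SA[13]=3  'abbbababaaaababbabaaabaa'
  #14 SA[14]=24  'baa'
  #15 SA[15]=10  'baaaababbabaaabaa'
  #16 SA[16]=20  'baaabaa'
  #17 SA[17]=8  'babaaaababbabaaabaa'
  #18 SA[18]=18  'babaaabaa'
  #19 SA[19]=6  'bababaaaababbabaaabaa'
  #20 SA[20]=15  'babbabaaabaa'
  #21 SA[21]=2  'babbbababaaaababbabaaabaa'
  #22 SA[22]=17  'bbabaaabaa'
  #23 SA[23]=5  'bbababaaaababbabaaabaa'
  #24 SA[24]=1  'bbabbbababaaaababbabaaabaa'
  #25 SA[25]=4  'bbbababaaaababbabaaabaa'
  #26 SA[26]=0  'bbbabbbababaaaababbabaaabaa'

SA = [26, 25, 11, 21, 12, 22, 13, 23, 9, 19, 7, 14, 16, 3, 24, 10, 20, 8, 18, 6, 15, 2, 17, 5, 1, 4, 0]
[i] adj suffixes → lcp
  [1] 26/25 → 1 ('a')
  [2] 25/11 → 2 ('aa')
  [3] 11/21 → 3 ('aaa')
  [4] 21/12 → 5 ('aaaba')
  [5] 12/22 → 2 ('aa')
  [6] 22/13 → 4 ('aaba')
  [7] 13/23 → 1 ('a')
  [8] 23/9 → 4 ('abaa')
  [9] 9/19 → 5 ('abaaa')
  [10] 19/7 → 3 ('aba')
  [11] 7/14 → 4 ('abab')
  [12] 14/16 → 2 ('ab')
  [13] 16/3 → 3 ('abb')
  [14] 3/24 → 0 ('')
  [15] 24/10 → 3 ('baa')
  [16] 10/20 → 4 ('baaa')
  [17] 20/8 → 2 ('ba')
  [18] 8/18 → 6 ('babaaa')
  [19] 18/6 → 4 ('baba')
  [20] 6/15 → 3 ('bab')
  [21] 15/2 → 4 ('babb')
  [22] 2/17 → 1 ('b')
  [23] 17/5 → 5 ('bbaba')
  [24] 5/1 → 4 ('bbab')
  [25] 1/4 → 2 ('bb')
  [26] 4/0 → 5 ('bbbab')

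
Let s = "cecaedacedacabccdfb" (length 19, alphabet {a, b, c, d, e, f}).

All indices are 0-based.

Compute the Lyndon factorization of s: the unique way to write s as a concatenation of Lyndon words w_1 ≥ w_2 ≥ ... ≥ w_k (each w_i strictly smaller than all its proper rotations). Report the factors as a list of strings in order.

["ce", "c", "aed", "aced", "ac", "abccdfb"]

emit factor 1: 'ce' (i=0, period=2)
emit factor 2: 'c' (i=2, period=1)
emit factor 3: 'aed' (i=3, period=3)
emit factor 4: 'aced' (i=6, period=4)
emit factor 5: 'ac' (i=10, period=2)
emit factor 6: 'abccdfb' (i=12, period=7)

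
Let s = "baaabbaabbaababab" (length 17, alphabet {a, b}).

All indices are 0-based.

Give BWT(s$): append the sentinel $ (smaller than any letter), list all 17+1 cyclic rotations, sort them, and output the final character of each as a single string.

bbbbabbaaaa$bbaaaa

rank  rotation            last
    0  $baaabbaabbaababab  b
    1  aaabbaabbaababab$b  b
    2  aababab$baaabbaabb  b
    3  aabbaababab$baaabb  b
    4  aabbaabbaababab$ba  a
    5  ab$baaabbaabbaabab  b
    6  abab$baaabbaabbaab  b
    7  ababab$baaabbaabba  a
    8  abbaababab$baaabba  a
    9  abbaabbaababab$baa  a
   10  b$baaabbaabbaababa  a
   11  baaabbaabbaababab$  $
   12  baababab$baaabbaab  b
   13  baabbaababab$baaab  b
   14  bab$baaabbaabbaaba  a
   15  babab$baaabbaabbaa  a
   16  bbaababab$baaabbaa  a
   17  bbaabbaababab$baaa  a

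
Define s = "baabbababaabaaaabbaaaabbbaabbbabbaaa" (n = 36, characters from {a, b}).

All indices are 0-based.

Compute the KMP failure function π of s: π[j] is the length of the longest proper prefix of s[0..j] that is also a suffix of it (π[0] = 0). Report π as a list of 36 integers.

[0, 0, 0, 1, 1, 2, 1, 2, 1, 2, 3, 4, 2, 3, 0, 0, 1, 1, 2, 3, 0, 0, 1, 1, 1, 2, 3, 4, 5, 1, 2, 1, 1, 2, 3, 0]

π[0] = 0
j=1 s[j]='a': π[1]=0 (border '')
j=2 s[j]='a': π[2]=0 (border '')
j=3 s[j]='b': π[3]=1 (border 'b')
j=4 s[j]='b': k: 1→0; π[4]=1 (border 'b')
j=5 s[j]='a': π[5]=2 (border 'ba')
j=6 s[j]='b': k: 2→0; π[6]=1 (border 'b')
j=7 s[j]='a': π[7]=2 (border 'ba')
j=8 s[j]='b': k: 2→0; π[8]=1 (border 'b')
j=9 s[j]='a': π[9]=2 (border 'ba')
j=10 s[j]='a': π[10]=3 (border 'baa')
j=11 s[j]='b': π[11]=4 (border 'baab')
j=12 s[j]='a': k: 4→1; π[12]=2 (border 'ba')
j=13 s[j]='a': π[13]=3 (border 'baa')
j=14 s[j]='a': k: 3→0; π[14]=0 (border '')
j=15 s[j]='a': π[15]=0 (border '')
j=16 s[j]='b': π[16]=1 (border 'b')
j=17 s[j]='b': k: 1→0; π[17]=1 (border 'b')
j=18 s[j]='a': π[18]=2 (border 'ba')
j=19 s[j]='a': π[19]=3 (border 'baa')
j=20 s[j]='a': k: 3→0; π[20]=0 (border '')
j=21 s[j]='a': π[21]=0 (border '')
j=22 s[j]='b': π[22]=1 (border 'b')
j=23 s[j]='b': k: 1→0; π[23]=1 (border 'b')
j=24 s[j]='b': k: 1→0; π[24]=1 (border 'b')
j=25 s[j]='a': π[25]=2 (border 'ba')
j=26 s[j]='a': π[26]=3 (border 'baa')
j=27 s[j]='b': π[27]=4 (border 'baab')
j=28 s[j]='b': π[28]=5 (border 'baabb')
j=29 s[j]='b': k: 5→1→0; π[29]=1 (border 'b')
j=30 s[j]='a': π[30]=2 (border 'ba')
j=31 s[j]='b': k: 2→0; π[31]=1 (border 'b')
j=32 s[j]='b': k: 1→0; π[32]=1 (border 'b')
j=33 s[j]='a': π[33]=2 (border 'ba')
j=34 s[j]='a': π[34]=3 (border 'baa')
j=35 s[j]='a': k: 3→0; π[35]=0 (border '')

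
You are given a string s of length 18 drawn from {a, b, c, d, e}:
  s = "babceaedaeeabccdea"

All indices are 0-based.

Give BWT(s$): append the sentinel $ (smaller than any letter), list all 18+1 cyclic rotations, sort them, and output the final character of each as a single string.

rank  rotation             last
    0  $babceaedaeeabccdea  a
    1  a$babceaedaeeabccde  e
    2  abccdea$babceaedaee  e
    3  abceaedaeeabccdea$b  b
    4  aedaeeabccdea$babce  e
    5  aeeabccdea$babceaed  d
    6  babceaedaeeabccdea$  $
    7  bccdea$babceaedaeea  a
    8  bceaedaeeabccdea$ba  a
    9  ccdea$babceaedaeeab  b
   10  cdea$babceaedaeeabc  c
   11  ceaedaeeabccdea$bab  b
   12  daeeabccdea$babceae  e
   13  dea$babceaedaeeabcc  c
   14  ea$babceaedaeeabccd  d
   15  eabccdea$babceaedae  e
   16  eaedaeeabccdea$babc  c
   17  edaeeabccdea$babcea  a
   18  eeabccdea$babceaeda  a

aeebed$aabcbecdecaa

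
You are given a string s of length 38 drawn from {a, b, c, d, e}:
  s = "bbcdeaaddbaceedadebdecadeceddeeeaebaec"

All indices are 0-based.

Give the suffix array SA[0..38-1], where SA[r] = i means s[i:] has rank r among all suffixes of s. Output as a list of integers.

rank→(start, suffix):
  0 → (5, 'aaddbaceedadebdecadeceddeeeaebaec')
  1 → (10, 'aceedadebdecadeceddeeeaebaec')
  2 → (6, 'addbaceedadebdecadeceddeeeaebaec')
  3 → (15, 'adebdecadeceddeeeaebaec')
  4 → (22, 'adeceddeeeaebaec')
  5 → (32, 'aebaec')
  6 → (35, 'aec')
  7 → (9, 'baceedadebdecadeceddeeeaebaec')
  8 → (34, 'baec')
  9 → (0, 'bbcdeaaddbaceedadebdecadeceddeeeaebaec')
  10 → (1, 'bcdeaaddbaceedadebdecadeceddeeeaebaec')
  11 → (18, 'bdecadeceddeeeaebaec')
  12 → (37, 'c')
  13 → (21, 'cadeceddeeeaebaec')
  14 → (2, 'cdeaaddbaceedadebdecadeceddeeeaebaec')
  15 → (25, 'ceddeeeaebaec')
  16 → (11, 'ceedadebdecadeceddeeeaebaec')
  17 → (14, 'dadebdecadeceddeeeaebaec')
  18 → (8, 'dbaceedadebdecadeceddeeeaebaec')
  19 → (7, 'ddbaceedadebdecadeceddeeeaebaec')
  20 → (27, 'ddeeeaebaec')
  21 → (3, 'deaaddbaceedadebdecadeceddeeeaebaec')
  22 → (16, 'debdecadeceddeeeaebaec')
  23 → (19, 'decadeceddeeeaebaec')
  24 → (23, 'deceddeeeaebaec')
  25 → (28, 'deeeaebaec')
  26 → (4, 'eaaddbaceedadebdecadeceddeeeaebaec')
  27 → (31, 'eaebaec')
  28 → (33, 'ebaec')
  29 → (17, 'ebdecadeceddeeeaebaec')
  30 → (36, 'ec')
  31 → (20, 'ecadeceddeeeaebaec')
  32 → (24, 'eceddeeeaebaec')
  33 → (13, 'edadebdecadeceddeeeaebaec')
  34 → (26, 'eddeeeaebaec')
  35 → (30, 'eeaebaec')
  36 → (12, 'eedadebdecadeceddeeeaebaec')
  37 → (29, 'eeeaebaec')

[5, 10, 6, 15, 22, 32, 35, 9, 34, 0, 1, 18, 37, 21, 2, 25, 11, 14, 8, 7, 27, 3, 16, 19, 23, 28, 4, 31, 33, 17, 36, 20, 24, 13, 26, 30, 12, 29]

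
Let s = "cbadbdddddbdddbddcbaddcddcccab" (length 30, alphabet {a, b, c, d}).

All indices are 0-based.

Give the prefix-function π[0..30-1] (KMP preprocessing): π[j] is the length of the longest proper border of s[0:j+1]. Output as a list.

π[0] = 0
j=1 s[j]='b': π[1]=0 (border '')
j=2 s[j]='a': π[2]=0 (border '')
j=3 s[j]='d': π[3]=0 (border '')
j=4 s[j]='b': π[4]=0 (border '')
j=5 s[j]='d': π[5]=0 (border '')
j=6 s[j]='d': π[6]=0 (border '')
j=7 s[j]='d': π[7]=0 (border '')
j=8 s[j]='d': π[8]=0 (border '')
j=9 s[j]='d': π[9]=0 (border '')
j=10 s[j]='b': π[10]=0 (border '')
j=11 s[j]='d': π[11]=0 (border '')
j=12 s[j]='d': π[12]=0 (border '')
j=13 s[j]='d': π[13]=0 (border '')
j=14 s[j]='b': π[14]=0 (border '')
j=15 s[j]='d': π[15]=0 (border '')
j=16 s[j]='d': π[16]=0 (border '')
j=17 s[j]='c': π[17]=1 (border 'c')
j=18 s[j]='b': π[18]=2 (border 'cb')
j=19 s[j]='a': π[19]=3 (border 'cba')
j=20 s[j]='d': π[20]=4 (border 'cbad')
j=21 s[j]='d': k: 4→0; π[21]=0 (border '')
j=22 s[j]='c': π[22]=1 (border 'c')
j=23 s[j]='d': k: 1→0; π[23]=0 (border '')
j=24 s[j]='d': π[24]=0 (border '')
j=25 s[j]='c': π[25]=1 (border 'c')
j=26 s[j]='c': k: 1→0; π[26]=1 (border 'c')
j=27 s[j]='c': k: 1→0; π[27]=1 (border 'c')
j=28 s[j]='a': k: 1→0; π[28]=0 (border '')
j=29 s[j]='b': π[29]=0 (border '')

[0, 0, 0, 0, 0, 0, 0, 0, 0, 0, 0, 0, 0, 0, 0, 0, 0, 1, 2, 3, 4, 0, 1, 0, 0, 1, 1, 1, 0, 0]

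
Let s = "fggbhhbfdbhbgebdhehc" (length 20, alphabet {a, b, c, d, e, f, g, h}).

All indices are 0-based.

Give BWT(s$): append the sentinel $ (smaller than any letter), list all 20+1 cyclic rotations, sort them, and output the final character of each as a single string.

rank  rotation               last
    0  $fggbhhbfdbhbgebdhehc  c
    1  bdhehc$fggbhhbfdbhbge  e
    2  bfdbhbgebdhehc$fggbhh  h
    3  bgebdhehc$fggbhhbfdbh  h
    4  bhbgebdhehc$fggbhhbfd  d
    5  bhhbfdbhbgebdhehc$fgg  g
    6  c$fggbhhbfdbhbgebdheh  h
    7  dbhbgebdhehc$fggbhhbf  f
    8  dhehc$fggbhhbfdbhbgeb  b
    9  ebdhehc$fggbhhbfdbhbg  g
   10  ehc$fggbhhbfdbhbgebdh  h
   11  fdbhbgebdhehc$fggbhhb  b
   12  fggbhhbfdbhbgebdhehc$  $
   13  gbhhbfdbhbgebdhehc$fg  g
   14  gebdhehc$fggbhhbfdbhb  b
   15  ggbhhbfdbhbgebdhehc$f  f
   16  hbfdbhbgebdhehc$fggbh  h
   17  hbgebdhehc$fggbhhbfdb  b
   18  hc$fggbhhbfdbhbgebdhe  e
   19  hehc$fggbhhbfdbhbgebd  d
   20  hhbfdbhbgebdhehc$fggb  b

cehhdghfbghb$gbfhbedb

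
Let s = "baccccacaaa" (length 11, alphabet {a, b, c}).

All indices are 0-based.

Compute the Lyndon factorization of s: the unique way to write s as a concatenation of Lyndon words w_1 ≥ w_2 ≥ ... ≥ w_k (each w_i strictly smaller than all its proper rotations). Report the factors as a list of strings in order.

emit factor 1: 'b' (i=0, period=1)
emit factor 2: 'acccc' (i=1, period=5)
emit factor 3: 'ac' (i=6, period=2)
emit factor 4: 'a' (i=8, period=1)
emit factor 5: 'a' (i=9, period=1)
emit factor 6: 'a' (i=10, period=1)

["b", "acccc", "ac", "a", "a", "a"]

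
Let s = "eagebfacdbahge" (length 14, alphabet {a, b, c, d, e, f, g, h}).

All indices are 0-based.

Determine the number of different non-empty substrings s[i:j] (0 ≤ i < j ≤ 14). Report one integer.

sorted suffixes:
  #0 SA[0]=6  'acdbahge'
  #1 SA[1]=1  'agebfacdbahge'
  #2 SA[2]=10  'ahge'
  #3 SA[3]=9  'bahge'
  #4 SA[4]=4  'bfacdbahge'
  #5 SA[5]=7  'cdbahge'
  #6 SA[6]=8  'dbahge'
  #7 SA[7]=13  'e'
  #8 SA[8]=0  'eagebfacdbahge'
  #9 SA[9]=3  'ebfacdbahge'
  #10 SA[10]=5  'facdbahge'
  #11 SA[11]=12  'ge'
  #12 SA[12]=2  'gebfacdbahge'
  #13 SA[13]=11  'hge'

SA = [6, 1, 10, 9, 4, 7, 8, 13, 0, 3, 5, 12, 2, 11]
i: (SA[i-1],SA[i]) lcp shared
  1: (6,1) 1 'a'
  2: (1,10) 1 'a'
  3: (10,9) 0 ''
  4: (9,4) 1 'b'
  5: (4,7) 0 ''
  6: (7,8) 0 ''
  7: (8,13) 0 ''
  8: (13,0) 1 'e'
  9: (0,3) 1 'e'
  10: (3,5) 0 ''
  11: (5,12) 0 ''
  12: (12,2) 2 'ge'
  13: (2,11) 0 ''

n(n+1)/2 = 14·15/2 = 105
Σ LCP = 0 + 1 + 1 + 0 + 1 + 0 + 0 + 0 + 1 + 1 + 0 + 0 + 2 + 0 = 7
distinct = 105 − 7 = 98

98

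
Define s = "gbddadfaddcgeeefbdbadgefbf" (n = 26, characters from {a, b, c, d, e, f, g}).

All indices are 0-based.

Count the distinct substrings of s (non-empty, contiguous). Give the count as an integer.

323

rank→(start, suffix):
  0 → (7, 'addcgeeefbdbadgefbf')
  1 → (4, 'adfaddcgeeefbdbadgefbf')
  2 → (19, 'adgefbf')
  3 → (18, 'badgefbf')
  4 → (16, 'bdbadgefbf')
  5 → (1, 'bddadfaddcgeeefbdbadgefbf')
  6 → (24, 'bf')
  7 → (10, 'cgeeefbdbadgefbf')
  8 → (3, 'dadfaddcgeeefbdbadgefbf')
  9 → (17, 'dbadgefbf')
  10 → (9, 'dcgeeefbdbadgefbf')
  11 → (2, 'ddadfaddcgeeefbdbadgefbf')
  12 → (8, 'ddcgeeefbdbadgefbf')
  13 → (5, 'dfaddcgeeefbdbadgefbf')
  14 → (20, 'dgefbf')
  15 → (12, 'eeefbdbadgefbf')
  16 → (13, 'eefbdbadgefbf')
  17 → (14, 'efbdbadgefbf')
  18 → (22, 'efbf')
  19 → (25, 'f')
  20 → (6, 'faddcgeeefbdbadgefbf')
  21 → (15, 'fbdbadgefbf')
  22 → (23, 'fbf')
  23 → (0, 'gbddadfaddcgeeefbdbadgefbf')
  24 → (11, 'geeefbdbadgefbf')
  25 → (21, 'gefbf')

SA = [7, 4, 19, 18, 16, 1, 24, 10, 3, 17, 9, 2, 8, 5, 20, 12, 13, 14, 22, 25, 6, 15, 23, 0, 11, 21]
[i] adj suffixes → lcp
  [1] 7/4 → 2 ('ad')
  [2] 4/19 → 2 ('ad')
  [3] 19/18 → 0 ('')
  [4] 18/16 → 1 ('b')
  [5] 16/1 → 2 ('bd')
  [6] 1/24 → 1 ('b')
  [7] 24/10 → 0 ('')
  [8] 10/3 → 0 ('')
  [9] 3/17 → 1 ('d')
  [10] 17/9 → 1 ('d')
  [11] 9/2 → 1 ('d')
  [12] 2/8 → 2 ('dd')
  [13] 8/5 → 1 ('d')
  [14] 5/20 → 1 ('d')
  [15] 20/12 → 0 ('')
  [16] 12/13 → 2 ('ee')
  [17] 13/14 → 1 ('e')
  [18] 14/22 → 3 ('efb')
  [19] 22/25 → 0 ('')
  [20] 25/6 → 1 ('f')
  [21] 6/15 → 1 ('f')
  [22] 15/23 → 2 ('fb')
  [23] 23/0 → 0 ('')
  [24] 0/11 → 1 ('g')
  [25] 11/21 → 2 ('ge')

n(n+1)/2 = 26·27/2 = 351
Σ LCP = 0 + 2 + 2 + 0 + 1 + 2 + 1 + 0 + 0 + 1 + 1 + 1 + 2 + 1 + 1 + 0 + 2 + 1 + 3 + 0 + 1 + 1 + 2 + 0 + 1 + 2 = 28
distinct = 351 − 28 = 323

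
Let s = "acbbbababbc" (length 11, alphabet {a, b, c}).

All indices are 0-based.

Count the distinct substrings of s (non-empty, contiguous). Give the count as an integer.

53

sorted suffixes:
  #0 SA[0]=5  'ababbc'
  #1 SA[1]=7  'abbc'
  #2 SA[2]=0  'acbbbababbc'
  #3 SA[3]=4  'bababbc'
  #4 SA[4]=6  'babbc'
  #5 SA[5]=3  'bbababbc'
  #6 SA[6]=2  'bbbababbc'
  #7 SA[7]=8  'bbc'
  #8 SA[8]=9  'bc'
  #9 SA[9]=10  'c'
  #10 SA[10]=1  'cbbbababbc'

SA = [5, 7, 0, 4, 6, 3, 2, 8, 9, 10, 1]
[i] adj suffixes → lcp
  [1] 5/7 → 2 ('ab')
  [2] 7/0 → 1 ('a')
  [3] 0/4 → 0 ('')
  [4] 4/6 → 3 ('bab')
  [5] 6/3 → 1 ('b')
  [6] 3/2 → 2 ('bb')
  [7] 2/8 → 2 ('bb')
  [8] 8/9 → 1 ('b')
  [9] 9/10 → 0 ('')
  [10] 10/1 → 1 ('c')

n(n+1)/2 = 11·12/2 = 66
Σ LCP = 0 + 2 + 1 + 0 + 3 + 1 + 2 + 2 + 1 + 0 + 1 = 13
distinct = 66 − 13 = 53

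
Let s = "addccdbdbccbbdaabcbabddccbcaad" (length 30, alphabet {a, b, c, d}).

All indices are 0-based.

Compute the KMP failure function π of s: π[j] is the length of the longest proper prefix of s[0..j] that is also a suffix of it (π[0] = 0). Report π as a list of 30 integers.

π[0] = 0
j=1 s[j]='d': π[1]=0 (border '')
j=2 s[j]='d': π[2]=0 (border '')
j=3 s[j]='c': π[3]=0 (border '')
j=4 s[j]='c': π[4]=0 (border '')
j=5 s[j]='d': π[5]=0 (border '')
j=6 s[j]='b': π[6]=0 (border '')
j=7 s[j]='d': π[7]=0 (border '')
j=8 s[j]='b': π[8]=0 (border '')
j=9 s[j]='c': π[9]=0 (border '')
j=10 s[j]='c': π[10]=0 (border '')
j=11 s[j]='b': π[11]=0 (border '')
j=12 s[j]='b': π[12]=0 (border '')
j=13 s[j]='d': π[13]=0 (border '')
j=14 s[j]='a': π[14]=1 (border 'a')
j=15 s[j]='a': k: 1→0; π[15]=1 (border 'a')
j=16 s[j]='b': k: 1→0; π[16]=0 (border '')
j=17 s[j]='c': π[17]=0 (border '')
j=18 s[j]='b': π[18]=0 (border '')
j=19 s[j]='a': π[19]=1 (border 'a')
j=20 s[j]='b': k: 1→0; π[20]=0 (border '')
j=21 s[j]='d': π[21]=0 (border '')
j=22 s[j]='d': π[22]=0 (border '')
j=23 s[j]='c': π[23]=0 (border '')
j=24 s[j]='c': π[24]=0 (border '')
j=25 s[j]='b': π[25]=0 (border '')
j=26 s[j]='c': π[26]=0 (border '')
j=27 s[j]='a': π[27]=1 (border 'a')
j=28 s[j]='a': k: 1→0; π[28]=1 (border 'a')
j=29 s[j]='d': π[29]=2 (border 'ad')

[0, 0, 0, 0, 0, 0, 0, 0, 0, 0, 0, 0, 0, 0, 1, 1, 0, 0, 0, 1, 0, 0, 0, 0, 0, 0, 0, 1, 1, 2]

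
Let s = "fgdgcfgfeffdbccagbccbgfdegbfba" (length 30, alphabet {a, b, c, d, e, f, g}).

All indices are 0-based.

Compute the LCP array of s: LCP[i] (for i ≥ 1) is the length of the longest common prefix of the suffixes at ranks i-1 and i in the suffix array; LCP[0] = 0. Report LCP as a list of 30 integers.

[0, 1, 0, 1, 3, 1, 1, 0, 1, 1, 2, 1, 0, 1, 1, 0, 1, 0, 1, 2, 1, 1, 1, 2, 0, 2, 1, 1, 1, 2]

rank→(start, suffix):
  0 → (29, 'a')
  1 → (15, 'agbccbgfdegbfba')
  2 → (28, 'ba')
  3 → (12, 'bccagbccbgfdegbfba')
  4 → (17, 'bccbgfdegbfba')
  5 → (26, 'bfba')
  6 → (20, 'bgfdegbfba')
  7 → (14, 'cagbccbgfdegbfba')
  8 → (19, 'cbgfdegbfba')
  9 → (13, 'ccagbccbgfdegbfba')
  10 → (18, 'ccbgfdegbfba')
  11 → (4, 'cfgfeffdbccagbccbgfdegbfba')
  12 → (11, 'dbccagbccbgfdegbfba')
  13 → (23, 'degbfba')
  14 → (2, 'dgcfgfeffdbccagbccbgfdegbfba')
  15 → (8, 'effdbccagbccbgfdegbfba')
  16 → (24, 'egbfba')
  17 → (27, 'fba')
  18 → (10, 'fdbccagbccbgfdegbfba')
  19 → (22, 'fdegbfba')
  20 → (7, 'feffdbccagbccbgfdegbfba')
  21 → (9, 'ffdbccagbccbgfdegbfba')
  22 → (0, 'fgdgcfgfeffdbccagbccbgfdegbfba')
  23 → (5, 'fgfeffdbccagbccbgfdegbfba')
  24 → (16, 'gbccbgfdegbfba')
  25 → (25, 'gbfba')
  26 → (3, 'gcfgfeffdbccagbccbgfdegbfba')
  27 → (1, 'gdgcfgfeffdbccagbccbgfdegbfba')
  28 → (21, 'gfdegbfba')
  29 → (6, 'gfeffdbccagbccbgfdegbfba')

SA = [29, 15, 28, 12, 17, 26, 20, 14, 19, 13, 18, 4, 11, 23, 2, 8, 24, 27, 10, 22, 7, 9, 0, 5, 16, 25, 3, 1, 21, 6]
[i] adj suffixes → lcp
  [1] 29/15 → 1 ('a')
  [2] 15/28 → 0 ('')
  [3] 28/12 → 1 ('b')
  [4] 12/17 → 3 ('bcc')
  [5] 17/26 → 1 ('b')
  [6] 26/20 → 1 ('b')
  [7] 20/14 → 0 ('')
  [8] 14/19 → 1 ('c')
  [9] 19/13 → 1 ('c')
  [10] 13/18 → 2 ('cc')
  [11] 18/4 → 1 ('c')
  [12] 4/11 → 0 ('')
  [13] 11/23 → 1 ('d')
  [14] 23/2 → 1 ('d')
  [15] 2/8 → 0 ('')
  [16] 8/24 → 1 ('e')
  [17] 24/27 → 0 ('')
  [18] 27/10 → 1 ('f')
  [19] 10/22 → 2 ('fd')
  [20] 22/7 → 1 ('f')
  [21] 7/9 → 1 ('f')
  [22] 9/0 → 1 ('f')
  [23] 0/5 → 2 ('fg')
  [24] 5/16 → 0 ('')
  [25] 16/25 → 2 ('gb')
  [26] 25/3 → 1 ('g')
  [27] 3/1 → 1 ('g')
  [28] 1/21 → 1 ('g')
  [29] 21/6 → 2 ('gf')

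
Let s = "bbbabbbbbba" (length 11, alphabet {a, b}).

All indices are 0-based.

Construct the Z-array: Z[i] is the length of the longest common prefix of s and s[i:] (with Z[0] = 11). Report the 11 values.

[11, 2, 1, 0, 3, 3, 3, 4, 2, 1, 0]

Z[0]=11
i=1: outside box; Z[1]=2 scan→box=[1,3)
i=2: min(r-i=1, Z[1]=2)=1; Z[2]=1
i=3: outside box; Z[3]=0
i=4: outside box; Z[4]=3 scan→box=[4,7)
i=5: min(r-i=2, Z[1]=2)=2; Z[5]=3 scan→box=[5,8)
i=6: min(r-i=2, Z[1]=2)=2; Z[6]=3 scan→box=[6,9)
i=7: min(r-i=2, Z[1]=2)=2; Z[7]=4 scan→box=[7,11)
i=8: min(r-i=3, Z[1]=2)=2; Z[8]=2
i=9: min(r-i=2, Z[2]=1)=1; Z[9]=1
i=10: min(r-i=1, Z[3]=0)=0; Z[10]=0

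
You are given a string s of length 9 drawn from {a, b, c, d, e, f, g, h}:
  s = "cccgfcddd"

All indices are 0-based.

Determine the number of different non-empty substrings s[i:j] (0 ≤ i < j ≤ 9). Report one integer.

rank | idx | suffix
   0 |   0 | cccgfcddd
   1 |   1 | ccgfcddd
   2 |   5 | cddd
   3 |   2 | cgfcddd
   4 |   8 | d
   5 |   7 | dd
   6 |   6 | ddd
   7 |   4 | fcddd
   8 |   3 | gfcddd

SA = [0, 1, 5, 2, 8, 7, 6, 4, 3]
i: (SA[i-1],SA[i]) lcp shared
  1: (0,1) 2 'cc'
  2: (1,5) 1 'c'
  3: (5,2) 1 'c'
  4: (2,8) 0 ''
  5: (8,7) 1 'd'
  6: (7,6) 2 'dd'
  7: (6,4) 0 ''
  8: (4,3) 0 ''

n(n+1)/2 = 9·10/2 = 45
Σ LCP = 0 + 2 + 1 + 1 + 0 + 1 + 2 + 0 + 0 = 7
distinct = 45 − 7 = 38

38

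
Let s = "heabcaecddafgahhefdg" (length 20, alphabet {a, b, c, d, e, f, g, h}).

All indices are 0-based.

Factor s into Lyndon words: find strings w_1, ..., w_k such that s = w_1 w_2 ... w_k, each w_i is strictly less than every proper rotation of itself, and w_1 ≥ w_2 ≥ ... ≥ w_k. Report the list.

emit factor 1: 'h' (i=0, period=1)
emit factor 2: 'e' (i=1, period=1)
emit factor 3: 'abcaecddafgahhefdg' (i=2, period=18)

["h", "e", "abcaecddafgahhefdg"]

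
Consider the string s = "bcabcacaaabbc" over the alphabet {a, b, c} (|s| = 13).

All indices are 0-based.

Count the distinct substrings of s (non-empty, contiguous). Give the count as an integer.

74

rank→(start, suffix):
  0 → (7, 'aaabbc')
  1 → (8, 'aabbc')
  2 → (9, 'abbc')
  3 → (2, 'abcacaaabbc')
  4 → (5, 'acaaabbc')
  5 → (10, 'bbc')
  6 → (11, 'bc')
  7 → (0, 'bcabcacaaabbc')
  8 → (3, 'bcacaaabbc')
  9 → (12, 'c')
  10 → (6, 'caaabbc')
  11 → (1, 'cabcacaaabbc')
  12 → (4, 'cacaaabbc')

SA = [7, 8, 9, 2, 5, 10, 11, 0, 3, 12, 6, 1, 4]
i: (SA[i-1],SA[i]) lcp shared
  1: (7,8) 2 'aa'
  2: (8,9) 1 'a'
  3: (9,2) 2 'ab'
  4: (2,5) 1 'a'
  5: (5,10) 0 ''
  6: (10,11) 1 'b'
  7: (11,0) 2 'bc'
  8: (0,3) 3 'bca'
  9: (3,12) 0 ''
  10: (12,6) 1 'c'
  11: (6,1) 2 'ca'
  12: (1,4) 2 'ca'

n(n+1)/2 = 13·14/2 = 91
Σ LCP = 0 + 2 + 1 + 2 + 1 + 0 + 1 + 2 + 3 + 0 + 1 + 2 + 2 = 17
distinct = 91 − 17 = 74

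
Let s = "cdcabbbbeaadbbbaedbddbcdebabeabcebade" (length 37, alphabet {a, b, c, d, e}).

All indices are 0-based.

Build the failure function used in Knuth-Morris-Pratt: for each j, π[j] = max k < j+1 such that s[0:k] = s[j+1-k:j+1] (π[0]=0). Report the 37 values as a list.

[0, 0, 1, 0, 0, 0, 0, 0, 0, 0, 0, 0, 0, 0, 0, 0, 0, 0, 0, 0, 0, 0, 1, 2, 0, 0, 0, 0, 0, 0, 0, 1, 0, 0, 0, 0, 0]

π[0] = 0
j=1 s[j]='d': π[1]=0 (border '')
j=2 s[j]='c': π[2]=1 (border 'c')
j=3 s[j]='a': k: 1→0; π[3]=0 (border '')
j=4 s[j]='b': π[4]=0 (border '')
j=5 s[j]='b': π[5]=0 (border '')
j=6 s[j]='b': π[6]=0 (border '')
j=7 s[j]='b': π[7]=0 (border '')
j=8 s[j]='e': π[8]=0 (border '')
j=9 s[j]='a': π[9]=0 (border '')
j=10 s[j]='a': π[10]=0 (border '')
j=11 s[j]='d': π[11]=0 (border '')
j=12 s[j]='b': π[12]=0 (border '')
j=13 s[j]='b': π[13]=0 (border '')
j=14 s[j]='b': π[14]=0 (border '')
j=15 s[j]='a': π[15]=0 (border '')
j=16 s[j]='e': π[16]=0 (border '')
j=17 s[j]='d': π[17]=0 (border '')
j=18 s[j]='b': π[18]=0 (border '')
j=19 s[j]='d': π[19]=0 (border '')
j=20 s[j]='d': π[20]=0 (border '')
j=21 s[j]='b': π[21]=0 (border '')
j=22 s[j]='c': π[22]=1 (border 'c')
j=23 s[j]='d': π[23]=2 (border 'cd')
j=24 s[j]='e': k: 2→0; π[24]=0 (border '')
j=25 s[j]='b': π[25]=0 (border '')
j=26 s[j]='a': π[26]=0 (border '')
j=27 s[j]='b': π[27]=0 (border '')
j=28 s[j]='e': π[28]=0 (border '')
j=29 s[j]='a': π[29]=0 (border '')
j=30 s[j]='b': π[30]=0 (border '')
j=31 s[j]='c': π[31]=1 (border 'c')
j=32 s[j]='e': k: 1→0; π[32]=0 (border '')
j=33 s[j]='b': π[33]=0 (border '')
j=34 s[j]='a': π[34]=0 (border '')
j=35 s[j]='d': π[35]=0 (border '')
j=36 s[j]='e': π[36]=0 (border '')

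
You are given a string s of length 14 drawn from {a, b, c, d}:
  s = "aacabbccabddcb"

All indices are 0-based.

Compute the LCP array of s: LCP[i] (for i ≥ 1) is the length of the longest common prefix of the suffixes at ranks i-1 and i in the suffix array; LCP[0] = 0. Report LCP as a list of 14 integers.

[0, 1, 2, 1, 0, 1, 1, 1, 0, 3, 1, 1, 0, 1]

sorted suffixes:
  #0 SA[0]=0  'aacabbccabddcb'
  #1 SA[1]=3  'abbccabddcb'
  #2 SA[2]=8  'abddcb'
  #3 SA[3]=1  'acabbccabddcb'
  #4 SA[4]=13  'b'
  #5 SA[5]=4  'bbccabddcb'
  #6 SA[6]=5  'bccabddcb'
  #7 SA[7]=9  'bddcb'
  #8 SA[8]=2  'cabbccabddcb'
  #9 SA[9]=7  'cabddcb'
  #10 SA[10]=12  'cb'
  #11 SA[11]=6  'ccabddcb'
  #12 SA[12]=11  'dcb'
  #13 SA[13]=10  'ddcb'

SA = [0, 3, 8, 1, 13, 4, 5, 9, 2, 7, 12, 6, 11, 10]
[i] adj suffixes → lcp
  [1] 0/3 → 1 ('a')
  [2] 3/8 → 2 ('ab')
  [3] 8/1 → 1 ('a')
  [4] 1/13 → 0 ('')
  [5] 13/4 → 1 ('b')
  [6] 4/5 → 1 ('b')
  [7] 5/9 → 1 ('b')
  [8] 9/2 → 0 ('')
  [9] 2/7 → 3 ('cab')
  [10] 7/12 → 1 ('c')
  [11] 12/6 → 1 ('c')
  [12] 6/11 → 0 ('')
  [13] 11/10 → 1 ('d')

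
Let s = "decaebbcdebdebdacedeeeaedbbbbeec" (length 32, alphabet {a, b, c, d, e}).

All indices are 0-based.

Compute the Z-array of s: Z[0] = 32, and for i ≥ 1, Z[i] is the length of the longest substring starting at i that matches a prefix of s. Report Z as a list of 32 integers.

[32, 0, 0, 0, 0, 0, 0, 0, 2, 0, 0, 2, 0, 0, 1, 0, 0, 0, 2, 0, 0, 0, 0, 0, 1, 0, 0, 0, 0, 0, 0, 0]

Z[0]=32
i=1: i≥r, start 0; Z[1]=0
i=2: i≥r, start 0; Z[2]=0
i=3: i≥r, start 0; Z[3]=0
i=4: i≥r, start 0; Z[4]=0
i=5: i≥r, start 0; Z[5]=0
i=6: i≥r, start 0; Z[6]=0
i=7: i≥r, start 0; Z[7]=0
i=8: i≥r, start 0; Z[8]=2 grow→box=[8,10)
i=9: min(r-i=1, Z[1]=0)=0; Z[9]=0
i=10: i≥r, start 0; Z[10]=0
i=11: i≥r, start 0; Z[11]=2 grow→box=[11,13)
i=12: min(r-i=1, Z[1]=0)=0; Z[12]=0
i=13: i≥r, start 0; Z[13]=0
i=14: i≥r, start 0; Z[14]=1 grow→box=[14,15)
i=15: i≥r, start 0; Z[15]=0
i=16: i≥r, start 0; Z[16]=0
i=17: i≥r, start 0; Z[17]=0
i=18: i≥r, start 0; Z[18]=2 grow→box=[18,20)
i=19: min(r-i=1, Z[1]=0)=0; Z[19]=0
i=20: i≥r, start 0; Z[20]=0
i=21: i≥r, start 0; Z[21]=0
i=22: i≥r, start 0; Z[22]=0
i=23: i≥r, start 0; Z[23]=0
i=24: i≥r, start 0; Z[24]=1 grow→box=[24,25)
i=25: i≥r, start 0; Z[25]=0
i=26: i≥r, start 0; Z[26]=0
i=27: i≥r, start 0; Z[27]=0
i=28: i≥r, start 0; Z[28]=0
i=29: i≥r, start 0; Z[29]=0
i=30: i≥r, start 0; Z[30]=0
i=31: i≥r, start 0; Z[31]=0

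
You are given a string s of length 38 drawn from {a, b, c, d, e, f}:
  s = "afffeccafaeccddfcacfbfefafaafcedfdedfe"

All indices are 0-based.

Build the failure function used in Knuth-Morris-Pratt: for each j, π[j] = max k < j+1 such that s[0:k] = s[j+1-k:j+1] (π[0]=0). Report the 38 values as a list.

π[0] = 0
j=1 s[j]='f': π[1]=0 (border '')
j=2 s[j]='f': π[2]=0 (border '')
j=3 s[j]='f': π[3]=0 (border '')
j=4 s[j]='e': π[4]=0 (border '')
j=5 s[j]='c': π[5]=0 (border '')
j=6 s[j]='c': π[6]=0 (border '')
j=7 s[j]='a': π[7]=1 (border 'a')
j=8 s[j]='f': π[8]=2 (border 'af')
j=9 s[j]='a': k: 2→0; π[9]=1 (border 'a')
j=10 s[j]='e': k: 1→0; π[10]=0 (border '')
j=11 s[j]='c': π[11]=0 (border '')
j=12 s[j]='c': π[12]=0 (border '')
j=13 s[j]='d': π[13]=0 (border '')
j=14 s[j]='d': π[14]=0 (border '')
j=15 s[j]='f': π[15]=0 (border '')
j=16 s[j]='c': π[16]=0 (border '')
j=17 s[j]='a': π[17]=1 (border 'a')
j=18 s[j]='c': k: 1→0; π[18]=0 (border '')
j=19 s[j]='f': π[19]=0 (border '')
j=20 s[j]='b': π[20]=0 (border '')
j=21 s[j]='f': π[21]=0 (border '')
j=22 s[j]='e': π[22]=0 (border '')
j=23 s[j]='f': π[23]=0 (border '')
j=24 s[j]='a': π[24]=1 (border 'a')
j=25 s[j]='f': π[25]=2 (border 'af')
j=26 s[j]='a': k: 2→0; π[26]=1 (border 'a')
j=27 s[j]='a': k: 1→0; π[27]=1 (border 'a')
j=28 s[j]='f': π[28]=2 (border 'af')
j=29 s[j]='c': k: 2→0; π[29]=0 (border '')
j=30 s[j]='e': π[30]=0 (border '')
j=31 s[j]='d': π[31]=0 (border '')
j=32 s[j]='f': π[32]=0 (border '')
j=33 s[j]='d': π[33]=0 (border '')
j=34 s[j]='e': π[34]=0 (border '')
j=35 s[j]='d': π[35]=0 (border '')
j=36 s[j]='f': π[36]=0 (border '')
j=37 s[j]='e': π[37]=0 (border '')

[0, 0, 0, 0, 0, 0, 0, 1, 2, 1, 0, 0, 0, 0, 0, 0, 0, 1, 0, 0, 0, 0, 0, 0, 1, 2, 1, 1, 2, 0, 0, 0, 0, 0, 0, 0, 0, 0]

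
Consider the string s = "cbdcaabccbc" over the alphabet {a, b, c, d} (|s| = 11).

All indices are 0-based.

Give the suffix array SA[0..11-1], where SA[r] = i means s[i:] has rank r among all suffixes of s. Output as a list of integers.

[4, 5, 9, 6, 1, 10, 3, 8, 0, 7, 2]

rank→(start, suffix):
  0 → (4, 'aabccbc')
  1 → (5, 'abccbc')
  2 → (9, 'bc')
  3 → (6, 'bccbc')
  4 → (1, 'bdcaabccbc')
  5 → (10, 'c')
  6 → (3, 'caabccbc')
  7 → (8, 'cbc')
  8 → (0, 'cbdcaabccbc')
  9 → (7, 'ccbc')
  10 → (2, 'dcaabccbc')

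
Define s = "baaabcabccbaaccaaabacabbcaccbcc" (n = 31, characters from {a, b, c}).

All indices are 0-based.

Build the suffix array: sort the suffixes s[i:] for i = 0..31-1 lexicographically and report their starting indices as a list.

[15, 1, 16, 2, 11, 17, 21, 3, 6, 19, 12, 25, 0, 10, 18, 22, 4, 23, 28, 7, 30, 14, 20, 5, 24, 9, 27, 29, 13, 8, 26]

sorted suffixes:
  #0 SA[0]=15  'aaabacabbcaccbcc'
  #1 SA[1]=1  'aaabcabccbaaccaaabacabbcaccbcc'
  #2 SA[2]=16  'aabacabbcaccbcc'
  #3 SA[3]=2  'aabcabccbaaccaaabacabbcaccbcc'
  #4 SA[4]=11  'aaccaaabacabbcaccbcc'
  #5 SA[5]=17  'abacabbcaccbcc'
  #6 SA[6]=21  'abbcaccbcc'
  #7 SA[7]=3  'abcabccbaaccaaabacabbcaccbcc'
  #8 SA[8]=6  'abccbaaccaaabacabbcaccbcc'
  #9 SA[9]=19  'acabbcaccbcc'
  #10 SA[10]=12  'accaaabacabbcaccbcc'
  #11 SA[11]=25  'accbcc'
  #12 SA[12]=0  'baaabcabccbaaccaaabacabbcaccbcc'
  #13 SA[13]=10  'baaccaaabacabbcaccbcc'
  #14 SA[14]=18  'bacabbcaccbcc'
  #15 SA[15]=22  'bbcaccbcc'
  #16 SA[16]=4  'bcabccbaaccaaabacabbcaccbcc'
  #17 SA[17]=23  'bcaccbcc'
  #18 SA[18]=28  'bcc'
  #19 SA[19]=7  'bccbaaccaaabacabbcaccbcc'
  #20 SA[20]=30  'c'
  #21 SA[21]=14  'caaabacabbcaccbcc'
  #22 SA[22]=20  'cabbcaccbcc'
  #23 SA[23]=5  'cabccbaaccaaabacabbcaccbcc'
  #24 SA[24]=24  'caccbcc'
  #25 SA[25]=9  'cbaaccaaabacabbcaccbcc'
  #26 SA[26]=27  'cbcc'
  #27 SA[27]=29  'cc'
  #28 SA[28]=13  'ccaaabacabbcaccbcc'
  #29 SA[29]=8  'ccbaaccaaabacabbcaccbcc'
  #30 SA[30]=26  'ccbcc'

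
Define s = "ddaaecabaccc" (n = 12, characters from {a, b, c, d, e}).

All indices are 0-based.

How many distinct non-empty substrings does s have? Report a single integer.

sorted suffixes:
  #0 SA[0]=2  'aaecabaccc'
  #1 SA[1]=6  'abaccc'
  #2 SA[2]=8  'accc'
  #3 SA[3]=3  'aecabaccc'
  #4 SA[4]=7  'baccc'
  #5 SA[5]=11  'c'
  #6 SA[6]=5  'cabaccc'
  #7 SA[7]=10  'cc'
  #8 SA[8]=9  'ccc'
  #9 SA[9]=1  'daaecabaccc'
  #10 SA[10]=0  'ddaaecabaccc'
  #11 SA[11]=4  'ecabaccc'

SA = [2, 6, 8, 3, 7, 11, 5, 10, 9, 1, 0, 4]
[i] adj suffixes → lcp
  [1] 2/6 → 1 ('a')
  [2] 6/8 → 1 ('a')
  [3] 8/3 → 1 ('a')
  [4] 3/7 → 0 ('')
  [5] 7/11 → 0 ('')
  [6] 11/5 → 1 ('c')
  [7] 5/10 → 1 ('c')
  [8] 10/9 → 2 ('cc')
  [9] 9/1 → 0 ('')
  [10] 1/0 → 1 ('d')
  [11] 0/4 → 0 ('')

n(n+1)/2 = 12·13/2 = 78
Σ LCP = 0 + 1 + 1 + 1 + 0 + 0 + 1 + 1 + 2 + 0 + 1 + 0 = 8
distinct = 78 − 8 = 70

70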